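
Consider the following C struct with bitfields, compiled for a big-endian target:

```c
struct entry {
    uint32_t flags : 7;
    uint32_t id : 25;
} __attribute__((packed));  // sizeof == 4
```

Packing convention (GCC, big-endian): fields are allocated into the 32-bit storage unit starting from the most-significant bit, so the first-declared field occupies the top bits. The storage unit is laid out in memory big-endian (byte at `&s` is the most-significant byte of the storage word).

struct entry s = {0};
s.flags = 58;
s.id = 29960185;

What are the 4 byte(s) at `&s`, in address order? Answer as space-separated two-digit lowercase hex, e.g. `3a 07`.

flags:7 = 58 → 0x3a << 25 → word 0x74000000
id:25 = 29960185 → 0x1c927f9 << 0 → word 0x75c927f9
word = 0x75c927f9 → big-endian bytes:
  [0]=0x75  [1]=0xc9  [2]=0x27  [3]=0xf9

75 c9 27 f9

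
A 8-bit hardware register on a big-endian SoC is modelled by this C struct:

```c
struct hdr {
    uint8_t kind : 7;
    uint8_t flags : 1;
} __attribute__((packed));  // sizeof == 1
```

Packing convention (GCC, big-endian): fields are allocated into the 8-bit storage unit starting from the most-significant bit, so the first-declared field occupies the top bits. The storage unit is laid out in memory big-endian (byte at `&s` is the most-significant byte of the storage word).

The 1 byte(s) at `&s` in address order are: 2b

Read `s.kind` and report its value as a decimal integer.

21

[0]=0x2b (big-endian) → word 0x2b
kind [1+:7] = (word>>1) & 0x7f = 21  ←
flags [0+:1] = (word>>0) & 0x1 = 1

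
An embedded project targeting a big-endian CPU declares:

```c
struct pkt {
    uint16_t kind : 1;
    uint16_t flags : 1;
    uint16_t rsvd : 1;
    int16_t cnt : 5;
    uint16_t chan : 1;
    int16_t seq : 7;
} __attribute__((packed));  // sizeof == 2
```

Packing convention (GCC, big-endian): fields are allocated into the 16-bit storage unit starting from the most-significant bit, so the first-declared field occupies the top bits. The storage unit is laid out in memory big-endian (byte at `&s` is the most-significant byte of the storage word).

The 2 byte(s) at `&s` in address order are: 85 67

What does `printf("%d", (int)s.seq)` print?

[0]=0x85 [1]=0x67 (big-endian) → word 0x8567
kind [15+:1] = (word>>15) & 0x1 = 1
flags [14+:1] = (word>>14) & 0x1 = 0
rsvd [13+:1] = (word>>13) & 0x1 = 0
cnt [8+:5] = (word>>8) & 0x1f = 5
chan [7+:1] = (word>>7) & 0x1 = 0
seq [0+:7] = (word>>0) & 0x7f = 103  ←
seq signed 7b, MSB=1: 103 - 128 = -25

-25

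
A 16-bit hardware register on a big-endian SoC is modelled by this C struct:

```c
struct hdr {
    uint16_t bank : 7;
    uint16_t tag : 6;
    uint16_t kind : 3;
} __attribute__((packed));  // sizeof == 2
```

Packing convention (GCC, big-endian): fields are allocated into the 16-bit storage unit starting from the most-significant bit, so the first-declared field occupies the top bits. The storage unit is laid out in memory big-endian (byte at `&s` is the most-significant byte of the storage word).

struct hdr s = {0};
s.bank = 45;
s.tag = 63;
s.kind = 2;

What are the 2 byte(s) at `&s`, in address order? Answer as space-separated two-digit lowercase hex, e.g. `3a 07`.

5b fa

bank (7b) val=45 bits=0x2d at bit 9: 0x5a00
tag (6b) val=63 bits=0x3f at bit 3: 0x5bf8
kind (3b) val=2 bits=0x2 at bit 0: 0x5bfa
word = 0x5bfa → big-endian bytes:
  [0]=0x5b  [1]=0xfa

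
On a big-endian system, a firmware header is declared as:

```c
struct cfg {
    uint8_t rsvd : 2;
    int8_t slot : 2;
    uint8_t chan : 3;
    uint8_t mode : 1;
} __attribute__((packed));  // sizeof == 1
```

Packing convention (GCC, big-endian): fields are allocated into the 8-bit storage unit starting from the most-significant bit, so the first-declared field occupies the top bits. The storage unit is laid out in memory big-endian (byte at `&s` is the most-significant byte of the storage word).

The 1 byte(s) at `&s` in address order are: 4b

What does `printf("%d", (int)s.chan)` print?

[0]=0x4b (big-endian) → word 0x4b
rsvd [6+:2] = (word>>6) & 0x3 = 1
slot [4+:2] = (word>>4) & 0x3 = 0
chan [1+:3] = (word>>1) & 0x7 = 5  ←
mode [0+:1] = (word>>0) & 0x1 = 1

5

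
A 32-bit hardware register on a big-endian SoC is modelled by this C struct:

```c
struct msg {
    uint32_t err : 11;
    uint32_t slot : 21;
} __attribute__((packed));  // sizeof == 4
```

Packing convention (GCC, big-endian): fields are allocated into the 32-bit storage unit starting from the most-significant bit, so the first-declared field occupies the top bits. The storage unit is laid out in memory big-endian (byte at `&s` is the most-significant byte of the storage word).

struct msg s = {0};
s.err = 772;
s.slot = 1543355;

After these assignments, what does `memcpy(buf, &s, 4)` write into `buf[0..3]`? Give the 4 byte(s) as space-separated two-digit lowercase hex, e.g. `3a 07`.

60 97 8c bb

err:11 = 772 → 0x304 << 21 → word 0x60800000
slot:21 = 1543355 → 0x178cbb << 0 → word 0x60978cbb
word = 0x60978cbb → big-endian bytes:
  [0]=0x60  [1]=0x97  [2]=0x8c  [3]=0xbb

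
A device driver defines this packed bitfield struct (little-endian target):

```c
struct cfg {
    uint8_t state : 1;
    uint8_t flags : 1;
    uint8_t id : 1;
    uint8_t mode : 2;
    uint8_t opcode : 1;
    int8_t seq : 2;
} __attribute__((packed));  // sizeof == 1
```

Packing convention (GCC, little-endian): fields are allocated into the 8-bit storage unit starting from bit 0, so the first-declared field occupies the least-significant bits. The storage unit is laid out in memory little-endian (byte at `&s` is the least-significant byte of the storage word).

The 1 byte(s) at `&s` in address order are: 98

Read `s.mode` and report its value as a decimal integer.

[0]=0x98 (little-endian) → word 0x98
state:1 @ bit 0 → (0x98>>0)&0x1 = 0x0
flags:1 @ bit 1 → (0x98>>1)&0x1 = 0x0
id:1 @ bit 2 → (0x98>>2)&0x1 = 0x0
mode:2 @ bit 3 → (0x98>>3)&0x3 = 0x3  ←
opcode:1 @ bit 5 → (0x98>>5)&0x1 = 0x0
seq:2 @ bit 6 → (0x98>>6)&0x3 = 0x2

3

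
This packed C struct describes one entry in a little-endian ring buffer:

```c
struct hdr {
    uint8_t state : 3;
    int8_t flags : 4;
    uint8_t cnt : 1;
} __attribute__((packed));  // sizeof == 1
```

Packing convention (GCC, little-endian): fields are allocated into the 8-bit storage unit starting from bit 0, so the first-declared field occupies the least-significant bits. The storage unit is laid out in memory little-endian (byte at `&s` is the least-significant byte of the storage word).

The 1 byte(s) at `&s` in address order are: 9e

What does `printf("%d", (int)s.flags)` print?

[0]=0x9e (little-endian) → word 0x9e
state [0+:3] = (word>>0) & 0x7 = 6
flags [3+:4] = (word>>3) & 0xf = 3  ←
cnt [7+:1] = (word>>7) & 0x1 = 1
flags signed 4b, MSB=0: value = 3

3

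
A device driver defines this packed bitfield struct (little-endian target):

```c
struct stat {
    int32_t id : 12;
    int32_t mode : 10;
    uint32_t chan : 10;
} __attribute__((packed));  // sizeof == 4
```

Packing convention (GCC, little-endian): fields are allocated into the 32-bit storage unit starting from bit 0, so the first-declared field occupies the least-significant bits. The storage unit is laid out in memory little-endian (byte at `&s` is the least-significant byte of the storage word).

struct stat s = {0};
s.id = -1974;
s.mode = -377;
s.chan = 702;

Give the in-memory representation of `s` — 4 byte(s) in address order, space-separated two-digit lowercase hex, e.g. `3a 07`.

id (12b) val=-1974 bits=0x84a at bit 0: 0x0000084a
mode (10b) val=-377 bits=0x287 at bit 12: 0x0028784a
chan (10b) val=702 bits=0x2be at bit 22: 0xafa8784a
word = 0xafa8784a → little-endian bytes:
  [0]=0x4a  [1]=0x78  [2]=0xa8  [3]=0xaf

4a 78 a8 af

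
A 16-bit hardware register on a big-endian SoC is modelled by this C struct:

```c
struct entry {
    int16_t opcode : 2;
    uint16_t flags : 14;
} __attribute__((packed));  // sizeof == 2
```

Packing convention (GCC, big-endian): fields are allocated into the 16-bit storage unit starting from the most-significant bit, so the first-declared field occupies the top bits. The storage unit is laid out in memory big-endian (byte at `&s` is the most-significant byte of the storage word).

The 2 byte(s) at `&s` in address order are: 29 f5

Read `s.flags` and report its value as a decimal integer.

[0]=0x29 [1]=0xf5 (big-endian) → word 0x29f5
opcode:2 @ bit 14 → (0x29f5>>14)&0x3 = 0x0
flags:14 @ bit 0 → (0x29f5>>0)&0x3fff = 0x29f5  ←

10741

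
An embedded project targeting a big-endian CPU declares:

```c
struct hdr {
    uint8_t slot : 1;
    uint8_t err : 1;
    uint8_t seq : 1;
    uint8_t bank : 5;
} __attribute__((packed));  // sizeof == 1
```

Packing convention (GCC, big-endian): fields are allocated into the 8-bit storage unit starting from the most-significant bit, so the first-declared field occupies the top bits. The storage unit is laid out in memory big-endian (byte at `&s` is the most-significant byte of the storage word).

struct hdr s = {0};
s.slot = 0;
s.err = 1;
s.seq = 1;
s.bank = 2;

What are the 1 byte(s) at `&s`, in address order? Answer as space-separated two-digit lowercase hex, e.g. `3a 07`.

62

[7+:1] slot=0 & 0x1 = 0x0; word=0x00
[6+:1] err=1 & 0x1 = 0x1; word=0x40
[5+:1] seq=1 & 0x1 = 0x1; word=0x60
[0+:5] bank=2 & 0x1f = 0x2; word=0x62
word = 0x62 → big-endian bytes:
  [0]=0x62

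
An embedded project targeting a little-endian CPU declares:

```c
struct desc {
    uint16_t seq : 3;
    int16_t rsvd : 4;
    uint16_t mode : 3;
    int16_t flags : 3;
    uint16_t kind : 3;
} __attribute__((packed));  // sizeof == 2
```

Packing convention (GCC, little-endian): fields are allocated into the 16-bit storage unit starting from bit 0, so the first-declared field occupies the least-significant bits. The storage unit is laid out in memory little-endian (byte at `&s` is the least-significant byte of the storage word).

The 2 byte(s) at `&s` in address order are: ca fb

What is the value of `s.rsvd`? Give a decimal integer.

[0]=0xca [1]=0xfb (little-endian) → word 0xfbca
seq:3 @ bit 0 → (0xfbca>>0)&0x7 = 0x2
rsvd:4 @ bit 3 → (0xfbca>>3)&0xf = 0x9  ←
mode:3 @ bit 7 → (0xfbca>>7)&0x7 = 0x7
flags:3 @ bit 10 → (0xfbca>>10)&0x7 = 0x6
kind:3 @ bit 13 → (0xfbca>>13)&0x7 = 0x7
rsvd signed 4b, MSB=1: 9 - 16 = -7

-7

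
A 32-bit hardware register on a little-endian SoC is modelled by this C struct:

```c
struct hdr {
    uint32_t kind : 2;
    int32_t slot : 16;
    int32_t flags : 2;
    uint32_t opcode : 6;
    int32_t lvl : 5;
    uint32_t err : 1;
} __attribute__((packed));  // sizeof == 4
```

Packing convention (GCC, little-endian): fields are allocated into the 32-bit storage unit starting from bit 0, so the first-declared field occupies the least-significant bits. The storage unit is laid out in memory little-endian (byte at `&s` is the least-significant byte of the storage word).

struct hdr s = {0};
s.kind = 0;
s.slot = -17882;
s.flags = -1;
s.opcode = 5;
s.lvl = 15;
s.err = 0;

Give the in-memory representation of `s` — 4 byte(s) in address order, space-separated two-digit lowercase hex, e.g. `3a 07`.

98 e8 5e 3c

kind:2 = 0 → 0x0 << 0 → word 0x00000000
slot:16 = -17882 → 0xba26 << 2 → word 0x0002e898
flags:2 = -1 → 0x3 << 18 → word 0x000ee898
opcode:6 = 5 → 0x5 << 20 → word 0x005ee898
lvl:5 = 15 → 0xf << 26 → word 0x3c5ee898
err:1 = 0 → 0x0 << 31 → word 0x3c5ee898
word = 0x3c5ee898 → little-endian bytes:
  [0]=0x98  [1]=0xe8  [2]=0x5e  [3]=0x3c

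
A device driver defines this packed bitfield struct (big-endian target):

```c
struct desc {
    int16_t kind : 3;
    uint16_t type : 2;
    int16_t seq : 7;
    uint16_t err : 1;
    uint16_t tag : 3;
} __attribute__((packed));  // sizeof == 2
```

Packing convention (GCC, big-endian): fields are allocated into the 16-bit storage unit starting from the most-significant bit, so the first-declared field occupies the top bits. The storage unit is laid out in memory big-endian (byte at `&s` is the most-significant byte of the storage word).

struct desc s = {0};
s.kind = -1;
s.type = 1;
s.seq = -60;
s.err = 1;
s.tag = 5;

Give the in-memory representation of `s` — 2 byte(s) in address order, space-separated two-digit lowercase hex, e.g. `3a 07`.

[13+:3] kind=-1 & 0x7 = 0x7; word=0xe000
[11+:2] type=1 & 0x3 = 0x1; word=0xe800
[4+:7] seq=-60 & 0x7f = 0x44; word=0xec40
[3+:1] err=1 & 0x1 = 0x1; word=0xec48
[0+:3] tag=5 & 0x7 = 0x5; word=0xec4d
word = 0xec4d → big-endian bytes:
  [0]=0xec  [1]=0x4d

ec 4d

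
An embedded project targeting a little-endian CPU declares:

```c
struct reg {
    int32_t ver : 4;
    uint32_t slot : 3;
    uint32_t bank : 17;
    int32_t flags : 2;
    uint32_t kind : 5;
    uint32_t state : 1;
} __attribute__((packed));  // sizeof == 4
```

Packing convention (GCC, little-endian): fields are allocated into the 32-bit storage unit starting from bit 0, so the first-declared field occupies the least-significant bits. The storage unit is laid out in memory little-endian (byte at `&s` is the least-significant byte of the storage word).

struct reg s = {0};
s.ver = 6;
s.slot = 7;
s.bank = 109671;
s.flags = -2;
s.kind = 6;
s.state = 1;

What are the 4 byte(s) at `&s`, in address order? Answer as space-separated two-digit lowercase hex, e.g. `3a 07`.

f6 33 d6 9a

ver:4 = 6 → 0x6 << 0 → word 0x00000006
slot:3 = 7 → 0x7 << 4 → word 0x00000076
bank:17 = 109671 → 0x1ac67 << 7 → word 0x00d633f6
flags:2 = -2 → 0x2 << 24 → word 0x02d633f6
kind:5 = 6 → 0x6 << 26 → word 0x1ad633f6
state:1 = 1 → 0x1 << 31 → word 0x9ad633f6
word = 0x9ad633f6 → little-endian bytes:
  [0]=0xf6  [1]=0x33  [2]=0xd6  [3]=0x9a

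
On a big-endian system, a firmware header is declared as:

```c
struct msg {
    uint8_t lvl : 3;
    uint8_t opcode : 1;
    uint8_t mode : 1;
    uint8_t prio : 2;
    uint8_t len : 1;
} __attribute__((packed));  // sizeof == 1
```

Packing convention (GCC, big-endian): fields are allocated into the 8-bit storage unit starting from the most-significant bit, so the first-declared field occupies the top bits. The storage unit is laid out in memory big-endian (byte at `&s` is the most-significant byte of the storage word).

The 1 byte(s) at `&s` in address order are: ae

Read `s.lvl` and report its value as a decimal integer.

[0]=0xae (big-endian) → word 0xae
lvl:3 @ bit 5 → (0xae>>5)&0x7 = 0x5  ←
opcode:1 @ bit 4 → (0xae>>4)&0x1 = 0x0
mode:1 @ bit 3 → (0xae>>3)&0x1 = 0x1
prio:2 @ bit 1 → (0xae>>1)&0x3 = 0x3
len:1 @ bit 0 → (0xae>>0)&0x1 = 0x0

5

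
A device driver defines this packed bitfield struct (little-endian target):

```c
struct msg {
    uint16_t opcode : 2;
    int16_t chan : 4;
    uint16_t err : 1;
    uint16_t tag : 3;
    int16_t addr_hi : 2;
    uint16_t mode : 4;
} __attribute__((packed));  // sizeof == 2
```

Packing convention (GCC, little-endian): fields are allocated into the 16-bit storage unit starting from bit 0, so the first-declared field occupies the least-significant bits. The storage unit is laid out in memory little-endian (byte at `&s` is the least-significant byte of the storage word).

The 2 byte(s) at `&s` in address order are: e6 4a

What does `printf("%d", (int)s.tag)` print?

[0]=0xe6 [1]=0x4a (little-endian) → word 0x4ae6
opcode:2 @ bit 0 → (0x4ae6>>0)&0x3 = 0x2
chan:4 @ bit 2 → (0x4ae6>>2)&0xf = 0x9
err:1 @ bit 6 → (0x4ae6>>6)&0x1 = 0x1
tag:3 @ bit 7 → (0x4ae6>>7)&0x7 = 0x5  ←
addr_hi:2 @ bit 10 → (0x4ae6>>10)&0x3 = 0x2
mode:4 @ bit 12 → (0x4ae6>>12)&0xf = 0x4

5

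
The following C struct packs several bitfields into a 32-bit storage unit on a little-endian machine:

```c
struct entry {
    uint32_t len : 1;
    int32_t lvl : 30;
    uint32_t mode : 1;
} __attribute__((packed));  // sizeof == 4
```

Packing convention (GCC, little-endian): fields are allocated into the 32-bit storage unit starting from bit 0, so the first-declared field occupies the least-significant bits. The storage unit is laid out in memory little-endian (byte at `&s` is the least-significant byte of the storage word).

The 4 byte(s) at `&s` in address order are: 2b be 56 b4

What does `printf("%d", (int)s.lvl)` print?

439050005

[0]=0x2b [1]=0xbe [2]=0x56 [3]=0xb4 (little-endian) → word 0xb456be2b
len [0+:1] = (word>>0) & 0x1 = 1
lvl [1+:30] = (word>>1) & 0x3fffffff = 439050005  ←
mode [31+:1] = (word>>31) & 0x1 = 1
lvl signed 30b, MSB=0: value = 439050005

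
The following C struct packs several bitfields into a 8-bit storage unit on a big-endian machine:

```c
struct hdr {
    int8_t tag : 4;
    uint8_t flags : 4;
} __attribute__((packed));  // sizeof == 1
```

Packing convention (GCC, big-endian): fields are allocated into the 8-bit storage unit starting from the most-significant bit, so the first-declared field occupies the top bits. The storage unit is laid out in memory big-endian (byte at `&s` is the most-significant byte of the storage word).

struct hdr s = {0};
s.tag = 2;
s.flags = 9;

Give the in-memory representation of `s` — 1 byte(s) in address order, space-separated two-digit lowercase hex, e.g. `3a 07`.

29

[4+:4] tag=2 & 0xf = 0x2; word=0x20
[0+:4] flags=9 & 0xf = 0x9; word=0x29
word = 0x29 → big-endian bytes:
  [0]=0x29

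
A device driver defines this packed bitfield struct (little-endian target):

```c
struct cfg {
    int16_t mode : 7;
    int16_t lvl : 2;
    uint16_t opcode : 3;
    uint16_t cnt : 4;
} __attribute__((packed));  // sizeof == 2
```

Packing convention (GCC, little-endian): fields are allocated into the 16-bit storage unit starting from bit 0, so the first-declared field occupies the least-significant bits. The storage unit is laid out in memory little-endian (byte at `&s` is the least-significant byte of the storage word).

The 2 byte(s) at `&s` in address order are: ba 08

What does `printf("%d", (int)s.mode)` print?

[0]=0xba [1]=0x08 (little-endian) → word 0x08ba
mode:7 @ bit 0 → (0x08ba>>0)&0x7f = 0x3a  ←
lvl:2 @ bit 7 → (0x08ba>>7)&0x3 = 0x1
opcode:3 @ bit 9 → (0x08ba>>9)&0x7 = 0x4
cnt:4 @ bit 12 → (0x08ba>>12)&0xf = 0x0
mode signed 7b, MSB=0: value = 58

58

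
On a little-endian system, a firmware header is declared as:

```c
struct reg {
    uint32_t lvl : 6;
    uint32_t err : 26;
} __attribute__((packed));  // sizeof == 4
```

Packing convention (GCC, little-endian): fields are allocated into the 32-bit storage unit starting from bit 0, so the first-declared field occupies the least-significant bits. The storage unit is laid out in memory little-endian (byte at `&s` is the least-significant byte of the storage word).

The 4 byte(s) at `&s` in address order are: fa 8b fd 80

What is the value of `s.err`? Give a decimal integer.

33814063

[0]=0xfa [1]=0x8b [2]=0xfd [3]=0x80 (little-endian) → word 0x80fd8bfa
lvl [0+:6] = (word>>0) & 0x3f = 58
err [6+:26] = (word>>6) & 0x3ffffff = 33814063  ←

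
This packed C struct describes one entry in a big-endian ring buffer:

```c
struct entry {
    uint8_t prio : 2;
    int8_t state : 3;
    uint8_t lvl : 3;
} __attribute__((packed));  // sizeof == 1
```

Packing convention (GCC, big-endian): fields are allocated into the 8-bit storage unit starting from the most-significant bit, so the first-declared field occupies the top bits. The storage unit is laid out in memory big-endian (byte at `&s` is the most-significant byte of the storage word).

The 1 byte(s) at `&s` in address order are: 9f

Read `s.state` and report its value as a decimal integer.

3

[0]=0x9f (big-endian) → word 0x9f
prio [6+:2] = (word>>6) & 0x3 = 2
state [3+:3] = (word>>3) & 0x7 = 3  ←
lvl [0+:3] = (word>>0) & 0x7 = 7
state signed 3b, MSB=0: value = 3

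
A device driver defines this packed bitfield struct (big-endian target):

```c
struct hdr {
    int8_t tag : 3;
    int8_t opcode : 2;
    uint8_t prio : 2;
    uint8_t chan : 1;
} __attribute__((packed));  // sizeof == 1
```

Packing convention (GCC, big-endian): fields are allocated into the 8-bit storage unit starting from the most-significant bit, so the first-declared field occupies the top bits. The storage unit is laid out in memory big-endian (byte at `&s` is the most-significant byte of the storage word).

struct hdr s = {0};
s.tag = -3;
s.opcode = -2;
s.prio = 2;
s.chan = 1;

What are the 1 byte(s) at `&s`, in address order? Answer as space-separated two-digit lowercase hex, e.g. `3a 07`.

tag:3 = -3 → 0x5 << 5 → word 0xa0
opcode:2 = -2 → 0x2 << 3 → word 0xb0
prio:2 = 2 → 0x2 << 1 → word 0xb4
chan:1 = 1 → 0x1 << 0 → word 0xb5
word = 0xb5 → big-endian bytes:
  [0]=0xb5

b5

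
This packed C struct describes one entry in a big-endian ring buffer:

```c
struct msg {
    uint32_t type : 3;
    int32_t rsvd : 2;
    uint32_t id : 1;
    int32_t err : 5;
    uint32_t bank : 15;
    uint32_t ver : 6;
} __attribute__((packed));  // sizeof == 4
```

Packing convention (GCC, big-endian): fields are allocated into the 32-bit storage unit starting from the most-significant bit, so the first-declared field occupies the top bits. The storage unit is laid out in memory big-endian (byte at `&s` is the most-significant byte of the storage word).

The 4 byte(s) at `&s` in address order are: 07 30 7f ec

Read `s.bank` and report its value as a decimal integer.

[0]=0x07 [1]=0x30 [2]=0x7f [3]=0xec (big-endian) → word 0x07307fec
type:3 @ bit 29 → (0x07307fec>>29)&0x7 = 0x0
rsvd:2 @ bit 27 → (0x07307fec>>27)&0x3 = 0x0
id:1 @ bit 26 → (0x07307fec>>26)&0x1 = 0x1
err:5 @ bit 21 → (0x07307fec>>21)&0x1f = 0x19
bank:15 @ bit 6 → (0x07307fec>>6)&0x7fff = 0x41ff  ←
ver:6 @ bit 0 → (0x07307fec>>0)&0x3f = 0x2c

16895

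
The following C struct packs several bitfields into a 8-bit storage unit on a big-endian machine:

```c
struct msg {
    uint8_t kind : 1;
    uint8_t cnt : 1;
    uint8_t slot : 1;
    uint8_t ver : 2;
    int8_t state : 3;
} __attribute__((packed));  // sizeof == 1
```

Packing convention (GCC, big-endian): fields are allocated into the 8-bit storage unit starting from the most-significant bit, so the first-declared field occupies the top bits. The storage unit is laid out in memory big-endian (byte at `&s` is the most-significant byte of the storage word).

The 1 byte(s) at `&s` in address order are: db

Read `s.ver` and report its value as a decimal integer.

3

[0]=0xdb (big-endian) → word 0xdb
kind [7+:1] = (word>>7) & 0x1 = 1
cnt [6+:1] = (word>>6) & 0x1 = 1
slot [5+:1] = (word>>5) & 0x1 = 0
ver [3+:2] = (word>>3) & 0x3 = 3  ←
state [0+:3] = (word>>0) & 0x7 = 3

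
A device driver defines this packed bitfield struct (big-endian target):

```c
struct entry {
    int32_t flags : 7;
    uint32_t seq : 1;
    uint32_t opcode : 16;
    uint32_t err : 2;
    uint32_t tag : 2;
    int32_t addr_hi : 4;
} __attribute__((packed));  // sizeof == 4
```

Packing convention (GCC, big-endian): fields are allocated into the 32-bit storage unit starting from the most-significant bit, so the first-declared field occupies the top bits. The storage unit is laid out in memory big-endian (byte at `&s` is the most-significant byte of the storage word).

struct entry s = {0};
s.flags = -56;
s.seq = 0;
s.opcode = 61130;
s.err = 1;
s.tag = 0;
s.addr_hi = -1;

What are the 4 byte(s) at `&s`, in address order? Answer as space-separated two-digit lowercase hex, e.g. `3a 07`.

90 ee ca 4f

[25+:7] flags=-56 & 0x7f = 0x48; word=0x90000000
[24+:1] seq=0 & 0x1 = 0x0; word=0x90000000
[8+:16] opcode=61130 & 0xffff = 0xeeca; word=0x90eeca00
[6+:2] err=1 & 0x3 = 0x1; word=0x90eeca40
[4+:2] tag=0 & 0x3 = 0x0; word=0x90eeca40
[0+:4] addr_hi=-1 & 0xf = 0xf; word=0x90eeca4f
word = 0x90eeca4f → big-endian bytes:
  [0]=0x90  [1]=0xee  [2]=0xca  [3]=0x4f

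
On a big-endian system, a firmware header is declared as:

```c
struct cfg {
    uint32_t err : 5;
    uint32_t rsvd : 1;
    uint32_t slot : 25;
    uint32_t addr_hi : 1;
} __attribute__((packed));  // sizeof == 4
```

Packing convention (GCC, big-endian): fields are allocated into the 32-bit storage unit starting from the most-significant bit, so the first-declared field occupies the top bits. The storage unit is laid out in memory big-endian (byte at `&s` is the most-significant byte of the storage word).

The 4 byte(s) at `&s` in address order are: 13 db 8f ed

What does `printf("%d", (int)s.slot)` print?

[0]=0x13 [1]=0xdb [2]=0x8f [3]=0xed (big-endian) → word 0x13db8fed
err [27+:5] = (word>>27) & 0x1f = 2
rsvd [26+:1] = (word>>26) & 0x1 = 0
slot [1+:25] = (word>>1) & 0x1ffffff = 32360438  ←
addr_hi [0+:1] = (word>>0) & 0x1 = 1

32360438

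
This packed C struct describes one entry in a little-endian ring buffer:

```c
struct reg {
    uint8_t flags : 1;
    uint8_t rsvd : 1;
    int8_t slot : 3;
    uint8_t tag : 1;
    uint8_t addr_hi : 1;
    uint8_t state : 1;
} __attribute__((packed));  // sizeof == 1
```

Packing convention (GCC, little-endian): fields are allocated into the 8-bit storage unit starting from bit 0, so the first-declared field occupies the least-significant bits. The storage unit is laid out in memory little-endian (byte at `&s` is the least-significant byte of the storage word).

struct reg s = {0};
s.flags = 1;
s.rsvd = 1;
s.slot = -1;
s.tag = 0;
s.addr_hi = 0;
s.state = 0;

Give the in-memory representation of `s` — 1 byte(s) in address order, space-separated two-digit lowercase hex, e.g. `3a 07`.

1f

flags (1b) val=1 bits=0x1 at bit 0: 0x01
rsvd (1b) val=1 bits=0x1 at bit 1: 0x03
slot (3b) val=-1 bits=0x7 at bit 2: 0x1f
tag (1b) val=0 bits=0x0 at bit 5: 0x1f
addr_hi (1b) val=0 bits=0x0 at bit 6: 0x1f
state (1b) val=0 bits=0x0 at bit 7: 0x1f
word = 0x1f → little-endian bytes:
  [0]=0x1f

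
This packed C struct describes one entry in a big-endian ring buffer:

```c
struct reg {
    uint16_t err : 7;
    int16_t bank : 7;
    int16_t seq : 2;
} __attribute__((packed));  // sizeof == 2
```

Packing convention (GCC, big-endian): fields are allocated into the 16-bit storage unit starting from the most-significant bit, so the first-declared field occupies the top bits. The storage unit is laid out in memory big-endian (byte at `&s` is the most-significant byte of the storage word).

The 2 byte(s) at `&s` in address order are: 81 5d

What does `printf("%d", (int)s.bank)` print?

[0]=0x81 [1]=0x5d (big-endian) → word 0x815d
err:7 @ bit 9 → (0x815d>>9)&0x7f = 0x40
bank:7 @ bit 2 → (0x815d>>2)&0x7f = 0x57  ←
seq:2 @ bit 0 → (0x815d>>0)&0x3 = 0x1
bank signed 7b, MSB=1: 87 - 128 = -41

-41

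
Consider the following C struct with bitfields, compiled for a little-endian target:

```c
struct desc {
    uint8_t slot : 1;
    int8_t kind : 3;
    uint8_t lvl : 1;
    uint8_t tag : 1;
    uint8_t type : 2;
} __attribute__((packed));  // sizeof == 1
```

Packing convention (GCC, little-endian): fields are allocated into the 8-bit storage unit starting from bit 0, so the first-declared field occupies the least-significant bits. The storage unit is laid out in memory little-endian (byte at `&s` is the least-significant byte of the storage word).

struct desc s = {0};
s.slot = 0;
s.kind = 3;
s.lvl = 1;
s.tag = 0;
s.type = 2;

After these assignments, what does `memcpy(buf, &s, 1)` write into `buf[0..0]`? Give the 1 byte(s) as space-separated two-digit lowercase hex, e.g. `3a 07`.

96

[0+:1] slot=0 & 0x1 = 0x0; word=0x00
[1+:3] kind=3 & 0x7 = 0x3; word=0x06
[4+:1] lvl=1 & 0x1 = 0x1; word=0x16
[5+:1] tag=0 & 0x1 = 0x0; word=0x16
[6+:2] type=2 & 0x3 = 0x2; word=0x96
word = 0x96 → little-endian bytes:
  [0]=0x96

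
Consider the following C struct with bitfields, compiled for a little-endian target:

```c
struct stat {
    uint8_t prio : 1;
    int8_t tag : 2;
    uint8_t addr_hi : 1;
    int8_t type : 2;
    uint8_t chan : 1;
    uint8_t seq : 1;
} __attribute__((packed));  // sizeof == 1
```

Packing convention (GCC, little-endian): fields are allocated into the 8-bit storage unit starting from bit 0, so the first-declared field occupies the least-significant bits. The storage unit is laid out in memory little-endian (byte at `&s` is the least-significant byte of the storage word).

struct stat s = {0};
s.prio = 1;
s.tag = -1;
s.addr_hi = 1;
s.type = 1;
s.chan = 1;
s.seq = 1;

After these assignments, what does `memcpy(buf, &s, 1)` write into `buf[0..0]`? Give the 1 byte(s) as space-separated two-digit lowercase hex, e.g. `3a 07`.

df

[0+:1] prio=1 & 0x1 = 0x1; word=0x01
[1+:2] tag=-1 & 0x3 = 0x3; word=0x07
[3+:1] addr_hi=1 & 0x1 = 0x1; word=0x0f
[4+:2] type=1 & 0x3 = 0x1; word=0x1f
[6+:1] chan=1 & 0x1 = 0x1; word=0x5f
[7+:1] seq=1 & 0x1 = 0x1; word=0xdf
word = 0xdf → little-endian bytes:
  [0]=0xdf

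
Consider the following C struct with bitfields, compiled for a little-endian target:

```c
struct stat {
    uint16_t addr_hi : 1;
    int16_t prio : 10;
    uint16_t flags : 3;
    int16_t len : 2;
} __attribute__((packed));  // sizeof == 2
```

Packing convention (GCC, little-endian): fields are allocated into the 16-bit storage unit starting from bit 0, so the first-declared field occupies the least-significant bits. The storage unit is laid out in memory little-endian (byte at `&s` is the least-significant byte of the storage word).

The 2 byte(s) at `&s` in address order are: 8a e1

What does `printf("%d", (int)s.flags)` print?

[0]=0x8a [1]=0xe1 (little-endian) → word 0xe18a
addr_hi [0+:1] = (word>>0) & 0x1 = 0
prio [1+:10] = (word>>1) & 0x3ff = 197
flags [11+:3] = (word>>11) & 0x7 = 4  ←
len [14+:2] = (word>>14) & 0x3 = 3

4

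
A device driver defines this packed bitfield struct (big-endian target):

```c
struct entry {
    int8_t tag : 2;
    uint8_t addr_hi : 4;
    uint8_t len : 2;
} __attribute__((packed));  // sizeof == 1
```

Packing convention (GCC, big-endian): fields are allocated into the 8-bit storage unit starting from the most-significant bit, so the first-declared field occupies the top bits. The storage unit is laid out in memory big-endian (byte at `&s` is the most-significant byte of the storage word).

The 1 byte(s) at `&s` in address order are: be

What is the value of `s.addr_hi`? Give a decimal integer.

[0]=0xbe (big-endian) → word 0xbe
tag:2 @ bit 6 → (0xbe>>6)&0x3 = 0x2
addr_hi:4 @ bit 2 → (0xbe>>2)&0xf = 0xf  ←
len:2 @ bit 0 → (0xbe>>0)&0x3 = 0x2

15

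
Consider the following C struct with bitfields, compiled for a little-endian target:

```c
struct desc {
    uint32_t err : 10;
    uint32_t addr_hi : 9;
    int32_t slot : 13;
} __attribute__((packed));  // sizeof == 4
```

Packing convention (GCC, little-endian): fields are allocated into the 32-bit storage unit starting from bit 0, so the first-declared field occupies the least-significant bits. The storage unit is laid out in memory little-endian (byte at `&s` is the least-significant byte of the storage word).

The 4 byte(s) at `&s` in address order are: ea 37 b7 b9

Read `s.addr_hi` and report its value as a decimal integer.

[0]=0xea [1]=0x37 [2]=0xb7 [3]=0xb9 (little-endian) → word 0xb9b737ea
err:10 @ bit 0 → (0xb9b737ea>>0)&0x3ff = 0x3ea
addr_hi:9 @ bit 10 → (0xb9b737ea>>10)&0x1ff = 0x1cd  ←
slot:13 @ bit 19 → (0xb9b737ea>>19)&0x1fff = 0x1736

461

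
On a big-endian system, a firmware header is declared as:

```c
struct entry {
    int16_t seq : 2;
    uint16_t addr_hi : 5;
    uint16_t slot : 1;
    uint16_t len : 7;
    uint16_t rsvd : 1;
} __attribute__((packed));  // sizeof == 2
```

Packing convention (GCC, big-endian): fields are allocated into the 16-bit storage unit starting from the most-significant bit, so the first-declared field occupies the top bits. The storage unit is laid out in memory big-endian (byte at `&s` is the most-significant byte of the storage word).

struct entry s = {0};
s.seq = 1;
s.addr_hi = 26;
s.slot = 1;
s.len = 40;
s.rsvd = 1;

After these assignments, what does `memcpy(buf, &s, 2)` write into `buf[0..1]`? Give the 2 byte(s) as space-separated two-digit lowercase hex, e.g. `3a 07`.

75 51

seq (2b) val=1 bits=0x1 at bit 14: 0x4000
addr_hi (5b) val=26 bits=0x1a at bit 9: 0x7400
slot (1b) val=1 bits=0x1 at bit 8: 0x7500
len (7b) val=40 bits=0x28 at bit 1: 0x7550
rsvd (1b) val=1 bits=0x1 at bit 0: 0x7551
word = 0x7551 → big-endian bytes:
  [0]=0x75  [1]=0x51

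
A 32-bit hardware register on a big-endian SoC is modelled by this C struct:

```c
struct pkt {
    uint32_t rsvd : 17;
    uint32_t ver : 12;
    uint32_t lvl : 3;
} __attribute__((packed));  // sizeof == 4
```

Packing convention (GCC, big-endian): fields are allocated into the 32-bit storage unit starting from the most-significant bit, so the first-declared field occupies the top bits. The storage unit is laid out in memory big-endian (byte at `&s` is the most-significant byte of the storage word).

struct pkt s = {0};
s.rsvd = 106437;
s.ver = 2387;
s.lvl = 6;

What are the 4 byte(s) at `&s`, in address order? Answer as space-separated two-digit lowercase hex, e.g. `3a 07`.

cf e2 ca 9e

rsvd:17 = 106437 → 0x19fc5 << 15 → word 0xcfe28000
ver:12 = 2387 → 0x953 << 3 → word 0xcfe2ca98
lvl:3 = 6 → 0x6 << 0 → word 0xcfe2ca9e
word = 0xcfe2ca9e → big-endian bytes:
  [0]=0xcf  [1]=0xe2  [2]=0xca  [3]=0x9e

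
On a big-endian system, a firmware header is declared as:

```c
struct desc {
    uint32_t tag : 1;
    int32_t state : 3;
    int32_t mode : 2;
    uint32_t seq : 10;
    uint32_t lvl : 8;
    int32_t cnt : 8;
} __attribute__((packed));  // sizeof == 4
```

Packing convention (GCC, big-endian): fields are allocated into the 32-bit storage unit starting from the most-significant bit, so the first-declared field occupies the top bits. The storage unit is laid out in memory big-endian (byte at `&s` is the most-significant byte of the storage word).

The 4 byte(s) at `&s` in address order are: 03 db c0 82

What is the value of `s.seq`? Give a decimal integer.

[0]=0x03 [1]=0xdb [2]=0xc0 [3]=0x82 (big-endian) → word 0x03dbc082
tag [31+:1] = (word>>31) & 0x1 = 0
state [28+:3] = (word>>28) & 0x7 = 0
mode [26+:2] = (word>>26) & 0x3 = 0
seq [16+:10] = (word>>16) & 0x3ff = 987  ←
lvl [8+:8] = (word>>8) & 0xff = 192
cnt [0+:8] = (word>>0) & 0xff = 130

987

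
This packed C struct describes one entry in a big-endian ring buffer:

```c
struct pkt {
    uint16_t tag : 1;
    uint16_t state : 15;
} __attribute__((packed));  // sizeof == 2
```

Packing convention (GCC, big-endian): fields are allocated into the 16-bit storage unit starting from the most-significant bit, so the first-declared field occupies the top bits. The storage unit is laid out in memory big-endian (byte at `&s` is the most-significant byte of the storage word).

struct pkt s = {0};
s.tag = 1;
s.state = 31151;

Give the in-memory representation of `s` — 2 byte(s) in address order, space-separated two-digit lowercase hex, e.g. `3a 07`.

tag (1b) val=1 bits=0x1 at bit 15: 0x8000
state (15b) val=31151 bits=0x79af at bit 0: 0xf9af
word = 0xf9af → big-endian bytes:
  [0]=0xf9  [1]=0xaf

f9 af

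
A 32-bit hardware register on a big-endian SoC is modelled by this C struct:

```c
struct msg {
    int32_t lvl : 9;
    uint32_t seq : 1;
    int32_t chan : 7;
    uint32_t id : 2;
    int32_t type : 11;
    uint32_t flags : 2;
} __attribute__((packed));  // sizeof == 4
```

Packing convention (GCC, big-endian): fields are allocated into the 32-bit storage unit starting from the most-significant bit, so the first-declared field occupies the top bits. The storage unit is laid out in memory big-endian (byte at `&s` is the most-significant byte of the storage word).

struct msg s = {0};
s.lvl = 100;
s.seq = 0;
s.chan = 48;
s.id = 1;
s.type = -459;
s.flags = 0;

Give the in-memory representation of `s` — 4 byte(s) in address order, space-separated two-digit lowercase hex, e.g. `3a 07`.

[23+:9] lvl=100 & 0x1ff = 0x64; word=0x32000000
[22+:1] seq=0 & 0x1 = 0x0; word=0x32000000
[15+:7] chan=48 & 0x7f = 0x30; word=0x32180000
[13+:2] id=1 & 0x3 = 0x1; word=0x32182000
[2+:11] type=-459 & 0x7ff = 0x635; word=0x321838d4
[0+:2] flags=0 & 0x3 = 0x0; word=0x321838d4
word = 0x321838d4 → big-endian bytes:
  [0]=0x32  [1]=0x18  [2]=0x38  [3]=0xd4

32 18 38 d4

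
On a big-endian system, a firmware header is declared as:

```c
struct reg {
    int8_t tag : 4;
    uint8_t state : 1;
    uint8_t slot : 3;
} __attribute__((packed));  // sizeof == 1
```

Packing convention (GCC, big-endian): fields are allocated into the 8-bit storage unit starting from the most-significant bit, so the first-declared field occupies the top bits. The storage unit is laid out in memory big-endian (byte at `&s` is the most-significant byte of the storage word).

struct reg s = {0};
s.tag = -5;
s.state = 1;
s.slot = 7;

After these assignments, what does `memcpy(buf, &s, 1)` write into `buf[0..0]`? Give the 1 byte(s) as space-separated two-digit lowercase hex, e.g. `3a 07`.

[4+:4] tag=-5 & 0xf = 0xb; word=0xb0
[3+:1] state=1 & 0x1 = 0x1; word=0xb8
[0+:3] slot=7 & 0x7 = 0x7; word=0xbf
word = 0xbf → big-endian bytes:
  [0]=0xbf

bf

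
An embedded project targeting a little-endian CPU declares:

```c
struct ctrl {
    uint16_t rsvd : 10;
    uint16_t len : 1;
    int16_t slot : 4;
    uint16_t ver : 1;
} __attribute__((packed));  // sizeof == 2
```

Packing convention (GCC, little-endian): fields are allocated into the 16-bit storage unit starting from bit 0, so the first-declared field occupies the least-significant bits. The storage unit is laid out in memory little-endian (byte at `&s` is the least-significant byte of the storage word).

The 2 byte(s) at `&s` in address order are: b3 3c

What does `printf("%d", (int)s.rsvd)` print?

179

[0]=0xb3 [1]=0x3c (little-endian) → word 0x3cb3
rsvd:10 @ bit 0 → (0x3cb3>>0)&0x3ff = 0xb3  ←
len:1 @ bit 10 → (0x3cb3>>10)&0x1 = 0x1
slot:4 @ bit 11 → (0x3cb3>>11)&0xf = 0x7
ver:1 @ bit 15 → (0x3cb3>>15)&0x1 = 0x0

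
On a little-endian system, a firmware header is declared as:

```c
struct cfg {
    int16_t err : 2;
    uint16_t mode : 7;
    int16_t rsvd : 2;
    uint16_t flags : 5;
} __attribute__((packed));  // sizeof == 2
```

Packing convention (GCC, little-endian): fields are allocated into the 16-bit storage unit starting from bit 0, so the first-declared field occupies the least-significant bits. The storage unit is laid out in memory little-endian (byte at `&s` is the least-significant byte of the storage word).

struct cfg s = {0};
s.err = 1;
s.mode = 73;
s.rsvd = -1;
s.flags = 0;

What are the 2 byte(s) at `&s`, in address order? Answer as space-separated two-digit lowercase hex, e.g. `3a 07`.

25 07

err (2b) val=1 bits=0x1 at bit 0: 0x0001
mode (7b) val=73 bits=0x49 at bit 2: 0x0125
rsvd (2b) val=-1 bits=0x3 at bit 9: 0x0725
flags (5b) val=0 bits=0x0 at bit 11: 0x0725
word = 0x0725 → little-endian bytes:
  [0]=0x25  [1]=0x07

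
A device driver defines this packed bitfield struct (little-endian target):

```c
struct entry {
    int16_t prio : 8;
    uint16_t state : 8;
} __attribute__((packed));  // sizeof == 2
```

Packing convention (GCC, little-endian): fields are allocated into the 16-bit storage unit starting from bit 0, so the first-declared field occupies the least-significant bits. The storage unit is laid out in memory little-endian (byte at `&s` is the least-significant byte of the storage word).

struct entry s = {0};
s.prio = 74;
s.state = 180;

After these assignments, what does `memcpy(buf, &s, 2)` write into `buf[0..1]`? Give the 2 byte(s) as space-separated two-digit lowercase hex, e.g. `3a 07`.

4a b4

prio:8 = 74 → 0x4a << 0 → word 0x004a
state:8 = 180 → 0xb4 << 8 → word 0xb44a
word = 0xb44a → little-endian bytes:
  [0]=0x4a  [1]=0xb4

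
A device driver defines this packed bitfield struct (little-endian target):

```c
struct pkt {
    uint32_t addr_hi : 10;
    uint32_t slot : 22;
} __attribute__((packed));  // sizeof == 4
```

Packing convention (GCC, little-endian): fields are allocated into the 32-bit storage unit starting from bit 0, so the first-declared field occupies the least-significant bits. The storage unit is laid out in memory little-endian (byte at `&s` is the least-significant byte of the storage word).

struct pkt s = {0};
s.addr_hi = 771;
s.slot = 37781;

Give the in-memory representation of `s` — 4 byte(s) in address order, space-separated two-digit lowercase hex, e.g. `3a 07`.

03 57 4e 02

[0+:10] addr_hi=771 & 0x3ff = 0x303; word=0x00000303
[10+:22] slot=37781 & 0x3fffff = 0x9395; word=0x024e5703
word = 0x024e5703 → little-endian bytes:
  [0]=0x03  [1]=0x57  [2]=0x4e  [3]=0x02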